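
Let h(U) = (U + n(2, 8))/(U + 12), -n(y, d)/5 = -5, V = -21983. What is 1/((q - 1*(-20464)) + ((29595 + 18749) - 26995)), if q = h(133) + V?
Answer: 145/2875508 ≈ 5.0426e-5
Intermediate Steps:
n(y, d) = 25 (n(y, d) = -5*(-5) = 25)
h(U) = (25 + U)/(12 + U) (h(U) = (U + 25)/(U + 12) = (25 + U)/(12 + U))
q = -3187377/145 (q = (25 + 133)/(12 + 133) - 21983 = 158/145 - 21983 = -3187377/145 ≈ -21982.)
1/((q - 1*(-20464)) + ((29595 + 18749) - 26995)) = 1/((-3187377/145 - 1*(-20464)) + ((29595 + 18749) - 26995)) = 1/((-3187377/145 + 20464) + (48344 - 26995)) = 1/(-220097/145 + 21349) = 1/(2875508/145) = 145/2875508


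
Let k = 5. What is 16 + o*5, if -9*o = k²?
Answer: 19/9 ≈ 2.1111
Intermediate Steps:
o = -25/9 (o = -⅑*5² = -⅑*25 = -25/9 ≈ -2.7778)
16 + o*5 = 16 - 25/9*5 = 16 - 125/9 = 19/9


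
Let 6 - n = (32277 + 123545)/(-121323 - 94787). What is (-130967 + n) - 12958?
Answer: -15551089634/108055 ≈ -1.4392e+5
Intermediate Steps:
n = 726241/108055 (n = 6 - (32277 + 123545)/(-121323 - 94787) = 6 - 155822/(-216110) = 6 - 155822*(-1)/216110 = 6 - 1*(-77911/108055) = 6 + 77911/108055 = 726241/108055 ≈ 6.7210)
(-130967 + n) - 12958 = (-130967 + 726241/108055) - 12958 = -14150912944/108055 - 12958 = -15551089634/108055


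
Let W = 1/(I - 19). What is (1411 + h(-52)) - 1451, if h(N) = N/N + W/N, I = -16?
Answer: -70979/1820 ≈ -38.999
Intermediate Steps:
W = -1/35 (W = 1/(-16 - 19) = 1/(-35) = -1/35 ≈ -0.028571)
h(N) = 1 - 1/(35*N) (h(N) = N/N - 1/(35*N) = 1 - 1/(35*N))
(1411 + h(-52)) - 1451 = (1411 + (-1/35 - 52)/(-52)) - 1451 = (1411 - 1/52*(-1821/35)) - 1451 = (1411 + 1821/1820) - 1451 = 2569841/1820 - 1451 = -70979/1820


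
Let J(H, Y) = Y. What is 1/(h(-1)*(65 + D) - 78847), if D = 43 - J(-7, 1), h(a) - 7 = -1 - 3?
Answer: -1/78526 ≈ -1.2735e-5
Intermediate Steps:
h(a) = 3 (h(a) = 7 + (-1 - 3) = 7 - 4 = 3)
D = 42 (D = 43 - 1*1 = 43 - 1 = 42)
1/(h(-1)*(65 + D) - 78847) = 1/(3*(65 + 42) - 78847) = 1/(3*107 - 78847) = 1/(321 - 78847) = 1/(-78526) = -1/78526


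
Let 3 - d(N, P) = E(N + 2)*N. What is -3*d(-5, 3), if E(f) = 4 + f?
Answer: -24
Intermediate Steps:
d(N, P) = 3 - N*(6 + N) (d(N, P) = 3 - (4 + (N + 2))*N = 3 - (4 + (2 + N))*N = 3 - (6 + N)*N = 3 - N*(6 + N))
-3*d(-5, 3) = -3*(3 - 1*(-5)*(6 - 5)) = -3*(3 - 1*(-5)*1) = -3*(3 + 5) = -3*8 = -24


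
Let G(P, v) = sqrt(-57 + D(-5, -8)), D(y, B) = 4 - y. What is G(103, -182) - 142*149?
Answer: -21158 + 4*I*sqrt(3) ≈ -21158.0 + 6.9282*I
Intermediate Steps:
G(P, v) = 4*I*sqrt(3) (G(P, v) = sqrt(-57 + (4 - 1*(-5))) = sqrt(-57 + (4 + 5)) = sqrt(-57 + 9) = sqrt(-48) = 4*I*sqrt(3))
G(103, -182) - 142*149 = 4*I*sqrt(3) - 142*149 = 4*I*sqrt(3) - 21158 = -21158 + 4*I*sqrt(3)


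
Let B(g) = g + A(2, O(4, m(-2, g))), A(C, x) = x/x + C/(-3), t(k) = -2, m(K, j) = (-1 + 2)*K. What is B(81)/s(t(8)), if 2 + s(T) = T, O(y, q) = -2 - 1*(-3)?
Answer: -61/3 ≈ -20.333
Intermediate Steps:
m(K, j) = K (m(K, j) = 1*K = K)
O(y, q) = 1 (O(y, q) = -2 + 3 = 1)
s(T) = -2 + T
A(C, x) = 1 - C/3 (A(C, x) = 1 + C*(-1/3) = 1 - C/3)
B(g) = 1/3 + g (B(g) = g + (1 - 1/3*2) = g + (1 - 2/3) = g + 1/3 = 1/3 + g)
B(81)/s(t(8)) = (1/3 + 81)/(-2 - 2) = (244/3)/(-4) = (244/3)*(-1/4) = -61/3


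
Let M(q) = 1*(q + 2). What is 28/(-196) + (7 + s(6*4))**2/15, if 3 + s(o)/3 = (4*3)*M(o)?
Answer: 6106477/105 ≈ 58157.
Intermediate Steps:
M(q) = 2 + q (M(q) = 1*(2 + q) = 2 + q)
s(o) = 63 + 36*o (s(o) = -9 + 3*((4*3)*(2 + o)) = -9 + 3*(12*(2 + o)) = -9 + 3*(24 + 12*o) = -9 + (72 + 36*o) = 63 + 36*o)
28/(-196) + (7 + s(6*4))**2/15 = 28/(-196) + (7 + (63 + 36*(6*4)))**2/15 = 28*(-1/196) + (7 + (63 + 36*24))**2*(1/15) = -1/7 + (7 + (63 + 864))**2*(1/15) = -1/7 + (7 + 927)**2*(1/15) = -1/7 + 934**2*(1/15) = -1/7 + 872356*(1/15) = -1/7 + 872356/15 = 6106477/105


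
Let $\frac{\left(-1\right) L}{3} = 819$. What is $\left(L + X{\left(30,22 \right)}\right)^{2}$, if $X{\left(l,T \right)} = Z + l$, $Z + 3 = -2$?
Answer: $5914624$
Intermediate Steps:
$Z = -5$ ($Z = -3 - 2 = -5$)
$X{\left(l,T \right)} = -5 + l$
$L = -2457$ ($L = \left(-3\right) 819 = -2457$)
$\left(L + X{\left(30,22 \right)}\right)^{2} = \left(-2457 + \left(-5 + 30\right)\right)^{2} = \left(-2457 + 25\right)^{2} = \left(-2432\right)^{2} = 5914624$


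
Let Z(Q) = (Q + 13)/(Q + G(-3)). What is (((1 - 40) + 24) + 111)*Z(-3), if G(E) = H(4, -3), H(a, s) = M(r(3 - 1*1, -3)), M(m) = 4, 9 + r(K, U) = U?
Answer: 960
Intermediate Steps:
r(K, U) = -9 + U
H(a, s) = 4
G(E) = 4
Z(Q) = (13 + Q)/(4 + Q) (Z(Q) = (Q + 13)/(Q + 4) = (13 + Q)/(4 + Q))
(((1 - 40) + 24) + 111)*Z(-3) = (((1 - 40) + 24) + 111)*((13 - 3)/(4 - 3)) = ((-39 + 24) + 111)*(10/1) = (-15 + 111)*(1*10) = 96*10 = 960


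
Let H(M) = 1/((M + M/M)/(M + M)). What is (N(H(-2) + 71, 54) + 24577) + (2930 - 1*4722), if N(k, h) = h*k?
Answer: 26835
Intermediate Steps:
H(M) = 2*M/(1 + M) (H(M) = 1/((M + 1)/((2*M))) = 1/((1 + M)*(1/(2*M))) = 1/((1 + M)/(2*M)) = 2*M/(1 + M))
(N(H(-2) + 71, 54) + 24577) + (2930 - 1*4722) = (54*(2*(-2)/(1 - 2) + 71) + 24577) + (2930 - 1*4722) = (54*(2*(-2)/(-1) + 71) + 24577) + (2930 - 4722) = (54*(2*(-2)*(-1) + 71) + 24577) - 1792 = (54*(4 + 71) + 24577) - 1792 = (54*75 + 24577) - 1792 = (4050 + 24577) - 1792 = 28627 - 1792 = 26835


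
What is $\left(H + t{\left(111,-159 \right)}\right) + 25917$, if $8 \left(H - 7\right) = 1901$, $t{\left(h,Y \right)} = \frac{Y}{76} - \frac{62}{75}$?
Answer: $\frac{298209251}{11400} \approx 26159.0$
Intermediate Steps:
$t{\left(h,Y \right)} = - \frac{62}{75} + \frac{Y}{76}$ ($t{\left(h,Y \right)} = Y \frac{1}{76} - \frac{62}{75} = \frac{Y}{76} - \frac{62}{75} = - \frac{62}{75} + \frac{Y}{76}$)
$H = \frac{1957}{8}$ ($H = 7 + \frac{1}{8} \cdot 1901 = 7 + \frac{1901}{8} = \frac{1957}{8} \approx 244.63$)
$\left(H + t{\left(111,-159 \right)}\right) + 25917 = \left(\frac{1957}{8} + \left(- \frac{62}{75} + \frac{1}{76} \left(-159\right)\right)\right) + 25917 = \left(\frac{1957}{8} - \frac{16637}{5700}\right) + 25917 = \frac{2755451}{11400} + 25917 = \frac{298209251}{11400}$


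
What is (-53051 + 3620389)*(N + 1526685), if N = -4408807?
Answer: -10281503331236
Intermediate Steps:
(-53051 + 3620389)*(N + 1526685) = (-53051 + 3620389)*(-4408807 + 1526685) = 3567338*(-2882122) = -10281503331236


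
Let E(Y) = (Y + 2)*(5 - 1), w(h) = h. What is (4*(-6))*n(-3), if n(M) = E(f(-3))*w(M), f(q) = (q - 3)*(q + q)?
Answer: 10944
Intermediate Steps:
f(q) = 2*q*(-3 + q) (f(q) = (-3 + q)*(2*q) = 2*q*(-3 + q))
E(Y) = 8 + 4*Y (E(Y) = (2 + Y)*4 = 8 + 4*Y)
n(M) = 152*M (n(M) = (8 + 4*(2*(-3)*(-3 - 3)))*M = (8 + 4*(2*(-3)*(-6)))*M = (8 + 4*36)*M = (8 + 144)*M = 152*M)
(4*(-6))*n(-3) = (4*(-6))*(152*(-3)) = -24*(-456) = 10944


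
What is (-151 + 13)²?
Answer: 19044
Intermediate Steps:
(-151 + 13)² = (-138)² = 19044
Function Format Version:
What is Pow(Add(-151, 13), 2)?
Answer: 19044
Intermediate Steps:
Pow(Add(-151, 13), 2) = Pow(-138, 2) = 19044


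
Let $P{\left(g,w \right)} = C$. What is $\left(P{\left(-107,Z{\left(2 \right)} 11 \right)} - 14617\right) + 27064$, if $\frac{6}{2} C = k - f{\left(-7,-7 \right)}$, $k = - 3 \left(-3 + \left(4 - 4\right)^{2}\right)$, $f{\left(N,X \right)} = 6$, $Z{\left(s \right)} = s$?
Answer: $12448$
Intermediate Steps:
$k = 9$ ($k = - 3 \left(-3 + 0^{2}\right) = - 3 \left(-3 + 0\right) = \left(-3\right) \left(-3\right) = 9$)
$C = 1$ ($C = \frac{9 - 6}{3} = \frac{1}{3} \cdot 3 = 1$)
$P{\left(g,w \right)} = 1$
$\left(P{\left(-107,Z{\left(2 \right)} 11 \right)} - 14617\right) + 27064 = \left(1 - 14617\right) + 27064 = -14616 + 27064 = 12448$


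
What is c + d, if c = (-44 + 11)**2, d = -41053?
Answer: -39964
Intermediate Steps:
c = 1089 (c = (-33)**2 = 1089)
c + d = 1089 - 41053 = -39964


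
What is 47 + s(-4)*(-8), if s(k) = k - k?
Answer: 47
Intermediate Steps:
s(k) = 0
47 + s(-4)*(-8) = 47 + 0*(-8) = 47 + 0 = 47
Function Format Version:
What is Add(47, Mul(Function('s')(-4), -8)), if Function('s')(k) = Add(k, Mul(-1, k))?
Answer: 47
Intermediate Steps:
Function('s')(k) = 0
Add(47, Mul(Function('s')(-4), -8)) = Add(47, Mul(0, -8)) = Add(47, 0) = 47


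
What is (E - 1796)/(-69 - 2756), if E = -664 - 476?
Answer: 2936/2825 ≈ 1.0393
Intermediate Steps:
E = -1140
(E - 1796)/(-69 - 2756) = (-1140 - 1796)/(-69 - 2756) = -2936/(-2825) = -2936*(-1/2825) = 2936/2825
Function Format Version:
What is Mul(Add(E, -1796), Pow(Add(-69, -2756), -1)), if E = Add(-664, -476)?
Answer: Rational(2936, 2825) ≈ 1.0393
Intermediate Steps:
E = -1140
Mul(Add(E, -1796), Pow(Add(-69, -2756), -1)) = Mul(Add(-1140, -1796), Pow(Add(-69, -2756), -1)) = Mul(-2936, Pow(-2825, -1)) = Mul(-2936, Rational(-1, 2825)) = Rational(2936, 2825)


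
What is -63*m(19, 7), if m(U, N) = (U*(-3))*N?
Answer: 25137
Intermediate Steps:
m(U, N) = -3*N*U (m(U, N) = (-3*U)*N = -3*N*U)
-63*m(19, 7) = -(-189)*7*19 = -63*(-399) = 25137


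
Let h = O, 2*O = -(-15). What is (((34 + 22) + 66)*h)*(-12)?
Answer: -10980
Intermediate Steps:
O = 15/2 (O = (-(-15))/2 = (-1*(-15))/2 = (1/2)*15 = 15/2 ≈ 7.5000)
h = 15/2 ≈ 7.5000
(((34 + 22) + 66)*h)*(-12) = (((34 + 22) + 66)*(15/2))*(-12) = ((56 + 66)*(15/2))*(-12) = (122*(15/2))*(-12) = 915*(-12) = -10980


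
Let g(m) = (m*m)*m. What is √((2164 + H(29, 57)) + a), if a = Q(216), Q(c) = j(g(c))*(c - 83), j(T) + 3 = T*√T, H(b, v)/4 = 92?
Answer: 3*√(237 + 193008033792*√6) ≈ 2.0628e+6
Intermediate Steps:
H(b, v) = 368 (H(b, v) = 4*92 = 368)
g(m) = m³ (g(m) = m²*m = m³)
j(T) = -3 + T^(3/2) (j(T) = -3 + T*√T = -3 + T^(3/2))
Q(c) = (-83 + c)*(-3 + (c³)^(3/2)) (Q(c) = (-3 + (c³)^(3/2))*(c - 83) = (-3 + (c³)^(3/2))*(-83 + c) = (-83 + c)*(-3 + (c³)^(3/2)))
a = -399 + 1737072304128*√6 (a = (-83 + 216)*(-3 + (216³)^(3/2)) = 133*(-3 + 10077696^(3/2)) = 133*(-3 + 13060694016*√6) = -399 + 1737072304128*√6 ≈ 4.2549e+12)
√((2164 + H(29, 57)) + a) = √((2164 + 368) + (-399 + 1737072304128*√6)) = √(2532 + (-399 + 1737072304128*√6)) = √(2133 + 1737072304128*√6)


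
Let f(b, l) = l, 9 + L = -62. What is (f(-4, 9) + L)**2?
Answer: 3844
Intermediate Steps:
L = -71 (L = -9 - 62 = -71)
(f(-4, 9) + L)**2 = (9 - 71)**2 = (-62)**2 = 3844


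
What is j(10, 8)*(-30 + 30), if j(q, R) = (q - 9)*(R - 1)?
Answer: 0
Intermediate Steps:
j(q, R) = (-1 + R)*(-9 + q) (j(q, R) = (-9 + q)*(-1 + R) = (-1 + R)*(-9 + q))
j(10, 8)*(-30 + 30) = (9 - 1*10 - 9*8 + 8*10)*(-30 + 30) = (9 - 10 - 72 + 80)*0 = 7*0 = 0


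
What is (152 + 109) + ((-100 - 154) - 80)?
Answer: -73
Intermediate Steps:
(152 + 109) + ((-100 - 154) - 80) = 261 + (-254 - 80) = 261 - 334 = -73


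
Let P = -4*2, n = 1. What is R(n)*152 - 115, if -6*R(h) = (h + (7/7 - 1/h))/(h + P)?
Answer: -2339/21 ≈ -111.38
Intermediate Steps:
P = -8
R(h) = -(1 + h - 1/h)/(6*(-8 + h)) (R(h) = -(h + (7/7 - 1/h))/(6*(h - 8)) = -(h + (7*(⅐) - 1/h))/(6*(-8 + h)) = -(h + (1 - 1/h))/(6*(-8 + h)) = -(1 + h - 1/h)/(6*(-8 + h)))
R(n)*152 - 115 = ((⅙)*(1 - 1*1 - 1*1²)/(1*(-8 + 1)))*152 - 115 = ((⅙)*1*(1 - 1 - 1*1)/(-7))*152 - 115 = ((⅙)*1*(-⅐)*(1 - 1 - 1))*152 - 115 = ((⅙)*1*(-⅐)*(-1))*152 - 115 = (1/42)*152 - 115 = 76/21 - 115 = -2339/21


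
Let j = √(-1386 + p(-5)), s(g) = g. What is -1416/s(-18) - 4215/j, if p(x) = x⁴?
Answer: 236/3 + 4215*I*√761/761 ≈ 78.667 + 152.79*I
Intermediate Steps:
j = I*√761 (j = √(-1386 + (-5)⁴) = √(-1386 + 625) = √(-761) = I*√761 ≈ 27.586*I)
-1416/s(-18) - 4215/j = -1416/(-18) - 4215*(-I*√761/761) = -1416*(-1/18) - (-4215)*I*√761/761 = 236/3 + 4215*I*√761/761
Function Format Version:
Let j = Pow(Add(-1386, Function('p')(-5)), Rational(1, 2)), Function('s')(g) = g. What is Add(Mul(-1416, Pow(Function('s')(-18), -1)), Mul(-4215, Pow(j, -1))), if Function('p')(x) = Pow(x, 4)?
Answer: Add(Rational(236, 3), Mul(Rational(4215, 761), I, Pow(761, Rational(1, 2)))) ≈ Add(78.667, Mul(152.79, I))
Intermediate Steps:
j = Mul(I, Pow(761, Rational(1, 2))) (j = Pow(Add(-1386, Pow(-5, 4)), Rational(1, 2)) = Pow(Add(-1386, 625), Rational(1, 2)) = Pow(-761, Rational(1, 2)) = Mul(I, Pow(761, Rational(1, 2))) ≈ Mul(27.586, I))
Add(Mul(-1416, Pow(Function('s')(-18), -1)), Mul(-4215, Pow(j, -1))) = Add(Mul(-1416, Pow(-18, -1)), Mul(-4215, Pow(Mul(I, Pow(761, Rational(1, 2))), -1))) = Add(Mul(-1416, Rational(-1, 18)), Mul(-4215, Mul(Rational(-1, 761), I, Pow(761, Rational(1, 2))))) = Add(Rational(236, 3), Mul(Rational(4215, 761), I, Pow(761, Rational(1, 2))))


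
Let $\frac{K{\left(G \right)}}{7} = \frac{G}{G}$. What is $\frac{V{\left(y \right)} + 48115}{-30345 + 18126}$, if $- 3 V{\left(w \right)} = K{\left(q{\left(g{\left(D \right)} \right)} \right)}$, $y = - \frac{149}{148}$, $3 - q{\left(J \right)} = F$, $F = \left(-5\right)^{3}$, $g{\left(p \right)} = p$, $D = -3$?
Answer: $- \frac{144338}{36657} \approx -3.9375$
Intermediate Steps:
$F = -125$
$q{\left(J \right)} = 128$ ($q{\left(J \right)} = 3 - -125 = 3 + 125 = 128$)
$y = - \frac{149}{148}$ ($y = \left(-149\right) \frac{1}{148} = - \frac{149}{148} \approx -1.0068$)
$K{\left(G \right)} = 7$ ($K{\left(G \right)} = 7 \frac{G}{G} = 7 \cdot 1 = 7$)
$V{\left(w \right)} = - \frac{7}{3}$ ($V{\left(w \right)} = \left(- \frac{1}{3}\right) 7 = - \frac{7}{3}$)
$\frac{V{\left(y \right)} + 48115}{-30345 + 18126} = \frac{- \frac{7}{3} + 48115}{-30345 + 18126} = \frac{144338}{3 \left(-12219\right)} = \frac{144338}{3} \left(- \frac{1}{12219}\right) = - \frac{144338}{36657}$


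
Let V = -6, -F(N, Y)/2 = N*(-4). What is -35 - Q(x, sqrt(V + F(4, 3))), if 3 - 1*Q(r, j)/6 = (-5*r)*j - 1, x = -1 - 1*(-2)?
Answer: -59 - 30*sqrt(26) ≈ -211.97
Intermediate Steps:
F(N, Y) = 8*N (F(N, Y) = -2*N*(-4) = -(-8)*N = 8*N)
x = 1 (x = -1 + 2 = 1)
Q(r, j) = 24 + 30*j*r (Q(r, j) = 18 - 6*((-5*r)*j - 1) = 18 - 6*(-5*j*r - 1) = 18 - 6*(-1 - 5*j*r) = 18 + (6 + 30*j*r) = 24 + 30*j*r)
-35 - Q(x, sqrt(V + F(4, 3))) = -35 - (24 + 30*sqrt(-6 + 8*4)*1) = -35 - (24 + 30*sqrt(-6 + 32)*1) = -35 - (24 + 30*sqrt(26)*1) = -35 - (24 + 30*sqrt(26)) = -35 + (-24 - 30*sqrt(26)) = -59 - 30*sqrt(26)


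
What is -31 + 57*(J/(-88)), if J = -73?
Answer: 1433/88 ≈ 16.284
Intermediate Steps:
-31 + 57*(J/(-88)) = -31 + 57*(-73/(-88)) = -31 + 57*(-73*(-1/88)) = -31 + 57*(73/88) = -31 + 4161/88 = 1433/88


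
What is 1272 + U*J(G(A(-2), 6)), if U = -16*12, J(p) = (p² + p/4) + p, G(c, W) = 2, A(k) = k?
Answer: 24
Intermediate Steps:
J(p) = p² + 5*p/4 (J(p) = (p² + p/4) + p = p² + 5*p/4)
U = -192
1272 + U*J(G(A(-2), 6)) = 1272 - 48*2*(5 + 4*2) = 1272 - 48*2*(5 + 8) = 1272 - 48*2*13 = 1272 - 192*13/2 = 1272 - 1248 = 24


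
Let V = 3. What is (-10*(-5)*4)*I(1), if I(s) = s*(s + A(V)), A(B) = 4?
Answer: 1000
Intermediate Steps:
I(s) = s*(4 + s) (I(s) = s*(s + 4) = s*(4 + s))
(-10*(-5)*4)*I(1) = (-10*(-5)*4)*(1*(4 + 1)) = (50*4)*(1*5) = 200*5 = 1000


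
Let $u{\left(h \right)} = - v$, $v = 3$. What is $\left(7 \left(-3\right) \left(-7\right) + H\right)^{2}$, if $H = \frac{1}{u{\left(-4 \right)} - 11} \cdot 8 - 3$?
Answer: $\frac{1008016}{49} \approx 20572.0$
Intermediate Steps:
$u{\left(h \right)} = -3$ ($u{\left(h \right)} = \left(-1\right) 3 = -3$)
$H = - \frac{25}{7}$ ($H = \frac{1}{-3 - 11} \cdot 8 - 3 = \frac{1}{-14} \cdot 8 - 3 = \left(- \frac{1}{14}\right) 8 - 3 = - \frac{4}{7} - 3 = - \frac{25}{7} \approx -3.5714$)
$\left(7 \left(-3\right) \left(-7\right) + H\right)^{2} = \left(7 \left(-3\right) \left(-7\right) - \frac{25}{7}\right)^{2} = \left(\left(-21\right) \left(-7\right) - \frac{25}{7}\right)^{2} = \left(147 - \frac{25}{7}\right)^{2} = \left(\frac{1004}{7}\right)^{2} = \frac{1008016}{49}$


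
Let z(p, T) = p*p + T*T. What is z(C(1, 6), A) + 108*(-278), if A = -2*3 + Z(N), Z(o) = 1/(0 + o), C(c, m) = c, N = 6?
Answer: -1079603/36 ≈ -29989.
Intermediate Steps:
Z(o) = 1/o
A = -35/6 (A = -2*3 + 1/6 = -6 + ⅙ = -35/6 ≈ -5.8333)
z(p, T) = T² + p² (z(p, T) = p² + T² = T² + p²)
z(C(1, 6), A) + 108*(-278) = ((-35/6)² + 1²) + 108*(-278) = (1225/36 + 1) - 30024 = 1261/36 - 30024 = -1079603/36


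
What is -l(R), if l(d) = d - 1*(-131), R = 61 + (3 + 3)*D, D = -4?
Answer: -168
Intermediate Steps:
R = 37 (R = 61 + (3 + 3)*(-4) = 61 + 6*(-4) = 61 - 24 = 37)
l(d) = 131 + d (l(d) = d + 131 = 131 + d)
-l(R) = -(131 + 37) = -1*168 = -168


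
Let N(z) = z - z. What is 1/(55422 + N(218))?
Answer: 1/55422 ≈ 1.8043e-5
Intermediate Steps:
N(z) = 0
1/(55422 + N(218)) = 1/(55422 + 0) = 1/55422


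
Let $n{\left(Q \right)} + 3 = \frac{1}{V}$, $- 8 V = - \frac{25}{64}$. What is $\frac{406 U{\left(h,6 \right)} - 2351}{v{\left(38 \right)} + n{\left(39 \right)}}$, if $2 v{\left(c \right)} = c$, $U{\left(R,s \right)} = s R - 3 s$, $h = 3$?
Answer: $- \frac{58775}{912} \approx -64.446$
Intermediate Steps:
$U{\left(R,s \right)} = - 3 s + R s$ ($U{\left(R,s \right)} = R s - 3 s = - 3 s + R s$)
$v{\left(c \right)} = \frac{c}{2}$
$V = \frac{25}{512}$ ($V = - \frac{\left(-25\right) \frac{1}{64}}{8} = \left(- \frac{1}{8}\right) \left(- \frac{25}{64}\right) = \frac{25}{512} \approx 0.048828$)
$n{\left(Q \right)} = \frac{437}{25}$ ($n{\left(Q \right)} = -3 + \frac{1}{\frac{25}{512}} = -3 + \frac{512}{25} = \frac{437}{25}$)
$\frac{406 U{\left(h,6 \right)} - 2351}{v{\left(38 \right)} + n{\left(39 \right)}} = \frac{406 \cdot 6 \left(-3 + 3\right) - 2351}{\frac{1}{2} \cdot 38 + \frac{437}{25}} = \frac{406 \cdot 6 \cdot 0 - 2351}{19 + \frac{437}{25}} = \frac{406 \cdot 0 - 2351}{\frac{912}{25}} = \left(0 - 2351\right) \frac{25}{912} = \left(-2351\right) \frac{25}{912} = - \frac{58775}{912}$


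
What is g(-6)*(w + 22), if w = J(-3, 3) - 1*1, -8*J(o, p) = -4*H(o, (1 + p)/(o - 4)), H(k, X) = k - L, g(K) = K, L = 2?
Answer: -111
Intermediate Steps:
H(k, X) = -2 + k (H(k, X) = k - 1*2 = k - 2 = -2 + k)
J(o, p) = -1 + o/2 (J(o, p) = -(-1)*(-2 + o)/2 = -(8 - 4*o)/8 = -1 + o/2)
w = -7/2 (w = (-1 + (1/2)*(-3)) - 1*1 = (-1 - 3/2) - 1 = -5/2 - 1 = -7/2 ≈ -3.5000)
g(-6)*(w + 22) = -6*(-7/2 + 22) = -6*37/2 = -111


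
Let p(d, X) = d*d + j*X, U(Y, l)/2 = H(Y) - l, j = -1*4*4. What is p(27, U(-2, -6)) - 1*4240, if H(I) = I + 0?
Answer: -3639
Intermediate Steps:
H(I) = I
j = -16 (j = -4*4 = -16)
U(Y, l) = -2*l + 2*Y (U(Y, l) = 2*(Y - l) = -2*l + 2*Y)
p(d, X) = d² - 16*X (p(d, X) = d*d - 16*X = d² - 16*X)
p(27, U(-2, -6)) - 1*4240 = (27² - 16*(-2*(-6) + 2*(-2))) - 1*4240 = (729 - 16*(12 - 4)) - 4240 = (729 - 16*8) - 4240 = (729 - 128) - 4240 = 601 - 4240 = -3639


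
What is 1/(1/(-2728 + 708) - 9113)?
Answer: -2020/18408261 ≈ -0.00010973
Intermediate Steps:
1/(1/(-2728 + 708) - 9113) = 1/(1/(-2020) - 9113) = 1/(-1/2020 - 9113) = 1/(-18408261/2020) = -2020/18408261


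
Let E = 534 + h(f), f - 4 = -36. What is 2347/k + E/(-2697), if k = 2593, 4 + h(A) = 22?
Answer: 1632841/2331107 ≈ 0.70046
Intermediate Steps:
f = -32 (f = 4 - 36 = -32)
h(A) = 18 (h(A) = -4 + 22 = 18)
E = 552 (E = 534 + 18 = 552)
2347/k + E/(-2697) = 2347/2593 + 552/(-2697) = 2347*(1/2593) + 552*(-1/2697) = 2347/2593 - 184/899 = 1632841/2331107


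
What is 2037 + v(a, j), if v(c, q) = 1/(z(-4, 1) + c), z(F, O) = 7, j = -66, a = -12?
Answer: 10184/5 ≈ 2036.8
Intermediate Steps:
v(c, q) = 1/(7 + c)
2037 + v(a, j) = 2037 + 1/(7 - 12) = 2037 + 1/(-5) = 2037 - 1/5 = 10184/5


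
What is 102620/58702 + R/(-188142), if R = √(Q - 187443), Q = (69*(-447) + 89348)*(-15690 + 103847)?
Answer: 7330/4193 - √5157437842/188142 ≈ 1.3664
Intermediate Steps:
Q = 5157625285 (Q = (-30843 + 89348)*88157 = 58505*88157 = 5157625285)
R = √5157437842 (R = √(5157625285 - 187443) = √5157437842 ≈ 71815.)
102620/58702 + R/(-188142) = 102620/58702 + √5157437842/(-188142) = 102620*(1/58702) + √5157437842*(-1/188142) = 7330/4193 - √5157437842/188142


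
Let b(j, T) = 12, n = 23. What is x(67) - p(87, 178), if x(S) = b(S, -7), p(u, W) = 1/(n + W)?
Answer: 2411/201 ≈ 11.995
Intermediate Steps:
p(u, W) = 1/(23 + W)
x(S) = 12
x(67) - p(87, 178) = 12 - 1/(23 + 178) = 12 - 1/201 = 2411/201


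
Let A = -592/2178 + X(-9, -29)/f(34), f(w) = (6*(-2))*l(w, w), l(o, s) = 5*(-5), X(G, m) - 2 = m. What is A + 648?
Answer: 70527799/108900 ≈ 647.64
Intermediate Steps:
X(G, m) = 2 + m
l(o, s) = -25
f(w) = 300 (f(w) = (6*(-2))*(-25) = -12*(-25) = 300)
A = -39401/108900 (A = -592/2178 + (2 - 29)/300 = -592*1/2178 - 27*1/300 = -296/1089 - 9/100 = -39401/108900 ≈ -0.36181)
A + 648 = -39401/108900 + 648 = 70527799/108900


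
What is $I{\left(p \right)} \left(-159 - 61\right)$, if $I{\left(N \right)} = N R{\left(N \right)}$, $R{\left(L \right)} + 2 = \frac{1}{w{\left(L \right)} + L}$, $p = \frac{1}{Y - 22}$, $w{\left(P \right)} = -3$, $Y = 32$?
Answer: $\frac{1496}{29} \approx 51.586$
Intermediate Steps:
$p = \frac{1}{10}$ ($p = \frac{1}{32 - 22} = \frac{1}{10} \approx 0.1$)
$R{\left(L \right)} = -2 + \frac{1}{-3 + L}$
$I{\left(N \right)} = \frac{N \left(7 - 2 N\right)}{-3 + N}$ ($I{\left(N \right)} = N \frac{7 - 2 N}{-3 + N} = \frac{N \left(7 - 2 N\right)}{-3 + N}$)
$I{\left(p \right)} \left(-159 - 61\right) = \frac{7 - \frac{1}{5}}{10 \left(-3 + \frac{1}{10}\right)} \left(-159 - 61\right) = \frac{7 - \frac{1}{5}}{10 \left(- \frac{29}{10}\right)} \left(-220\right) = \frac{1}{10} \left(- \frac{10}{29}\right) \frac{34}{5} \left(-220\right) = \left(- \frac{34}{145}\right) \left(-220\right) = \frac{1496}{29}$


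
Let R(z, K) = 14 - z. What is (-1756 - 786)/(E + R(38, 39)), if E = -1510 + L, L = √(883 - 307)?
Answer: 1271/755 ≈ 1.6834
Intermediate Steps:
L = 24 (L = √576 = 24)
E = -1486 (E = -1510 + 24 = -1486)
(-1756 - 786)/(E + R(38, 39)) = (-1756 - 786)/(-1486 + (14 - 1*38)) = -2542/(-1486 + (14 - 38)) = -2542/(-1486 - 24) = -2542/(-1510) = -2542*(-1/1510) = 1271/755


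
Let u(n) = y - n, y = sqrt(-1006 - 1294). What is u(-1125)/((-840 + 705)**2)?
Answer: 5/81 + 2*I*sqrt(23)/3645 ≈ 0.061728 + 0.0026315*I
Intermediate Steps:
y = 10*I*sqrt(23) (y = sqrt(-2300) = 10*I*sqrt(23) ≈ 47.958*I)
u(n) = -n + 10*I*sqrt(23) (u(n) = 10*I*sqrt(23) - n = -n + 10*I*sqrt(23))
u(-1125)/((-840 + 705)**2) = (-1*(-1125) + 10*I*sqrt(23))/((-840 + 705)**2) = (1125 + 10*I*sqrt(23))/((-135)**2) = (1125 + 10*I*sqrt(23))/18225 = (1125 + 10*I*sqrt(23))*(1/18225) = 5/81 + 2*I*sqrt(23)/3645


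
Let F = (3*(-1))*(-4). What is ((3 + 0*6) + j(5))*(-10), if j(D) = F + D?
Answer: -200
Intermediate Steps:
F = 12 (F = -3*(-4) = 12)
j(D) = 12 + D
((3 + 0*6) + j(5))*(-10) = ((3 + 0*6) + (12 + 5))*(-10) = ((3 + 0) + 17)*(-10) = (3 + 17)*(-10) = 20*(-10) = -200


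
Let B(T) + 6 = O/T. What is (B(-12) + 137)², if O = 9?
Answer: 271441/16 ≈ 16965.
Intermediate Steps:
B(T) = -6 + 9/T
(B(-12) + 137)² = ((-6 + 9/(-12)) + 137)² = ((-6 + 9*(-1/12)) + 137)² = ((-6 - ¾) + 137)² = (-27/4 + 137)² = (521/4)² = 271441/16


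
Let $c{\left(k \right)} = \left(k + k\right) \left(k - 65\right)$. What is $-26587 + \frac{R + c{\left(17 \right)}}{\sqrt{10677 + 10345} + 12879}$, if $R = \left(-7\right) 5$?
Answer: $- \frac{4409412115646}{165847619} + \frac{1667 \sqrt{21022}}{165847619} \approx -26587.0$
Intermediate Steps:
$c{\left(k \right)} = 2 k \left(-65 + k\right)$
$R = -35$
$-26587 + \frac{R + c{\left(17 \right)}}{\sqrt{10677 + 10345} + 12879} = -26587 + \frac{-35 + 2 \cdot 17 \left(-65 + 17\right)}{\sqrt{10677 + 10345} + 12879} = -26587 + \frac{-35 + 2 \cdot 17 \left(-48\right)}{\sqrt{21022} + 12879} = -26587 + \frac{-35 - 1632}{12879 + \sqrt{21022}} = -26587 - \frac{1667}{12879 + \sqrt{21022}}$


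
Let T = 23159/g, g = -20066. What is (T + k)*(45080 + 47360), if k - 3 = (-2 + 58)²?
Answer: 2910196773300/10033 ≈ 2.9006e+8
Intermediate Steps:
T = -23159/20066 (T = 23159/(-20066) = 23159*(-1/20066) = -23159/20066 ≈ -1.1541)
k = 3139 (k = 3 + (-2 + 58)² = 3 + 56² = 3 + 3136 = 3139)
(T + k)*(45080 + 47360) = (-23159/20066 + 3139)*(45080 + 47360) = (62964015/20066)*92440 = 2910196773300/10033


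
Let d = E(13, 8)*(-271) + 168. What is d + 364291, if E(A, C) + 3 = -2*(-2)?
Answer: 364188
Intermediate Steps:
E(A, C) = 1 (E(A, C) = -3 - 2*(-2) = -3 + 4 = 1)
d = -103 (d = 1*(-271) + 168 = -271 + 168 = -103)
d + 364291 = -103 + 364291 = 364188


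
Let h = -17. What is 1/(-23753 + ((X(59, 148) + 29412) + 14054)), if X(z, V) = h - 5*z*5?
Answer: 1/18221 ≈ 5.4882e-5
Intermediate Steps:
X(z, V) = -17 - 25*z (X(z, V) = -17 - 5*z*5 = -17 - 25*z)
1/(-23753 + ((X(59, 148) + 29412) + 14054)) = 1/(-23753 + (((-17 - 25*59) + 29412) + 14054)) = 1/(-23753 + (((-17 - 1475) + 29412) + 14054)) = 1/(-23753 + ((-1492 + 29412) + 14054)) = 1/(-23753 + (27920 + 14054)) = 1/(-23753 + 41974) = 1/18221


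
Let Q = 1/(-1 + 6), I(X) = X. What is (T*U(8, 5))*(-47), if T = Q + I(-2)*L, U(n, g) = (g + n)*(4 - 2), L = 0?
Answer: -1222/5 ≈ -244.40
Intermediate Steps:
Q = ⅕ (Q = 1/5 = ⅕ ≈ 0.20000)
U(n, g) = 2*g + 2*n (U(n, g) = (g + n)*2 = 2*g + 2*n)
T = ⅕ (T = ⅕ - 2*0 = ⅕ + 0 = ⅕ ≈ 0.20000)
(T*U(8, 5))*(-47) = ((2*5 + 2*8)/5)*(-47) = ((10 + 16)/5)*(-47) = ((⅕)*26)*(-47) = (26/5)*(-47) = -1222/5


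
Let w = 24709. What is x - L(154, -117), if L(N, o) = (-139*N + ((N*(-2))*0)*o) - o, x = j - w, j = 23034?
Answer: 19614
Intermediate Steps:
x = -1675 (x = 23034 - 1*24709 = 23034 - 24709 = -1675)
L(N, o) = -o - 139*N (L(N, o) = (-139*N + (-2*N*0)*o) - o = (-139*N + 0*o) - o = (-139*N + 0) - o = -139*N - o = -o - 139*N)
x - L(154, -117) = -1675 - (-1*(-117) - 139*154) = -1675 - (117 - 21406) = -1675 - 1*(-21289) = -1675 + 21289 = 19614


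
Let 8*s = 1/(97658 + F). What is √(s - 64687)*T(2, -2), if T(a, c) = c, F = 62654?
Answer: -I*√1662451846951289/80156 ≈ -508.67*I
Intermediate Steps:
s = 1/1282496 (s = 1/(8*(97658 + 62654)) = (⅛)/160312 = (⅛)*(1/160312) = 1/1282496 ≈ 7.7973e-7)
√(s - 64687)*T(2, -2) = √(1/1282496 - 64687)*(-2) = √(-82960818751/1282496)*(-2) = (I*√1662451846951289/160312)*(-2) = -I*√1662451846951289/80156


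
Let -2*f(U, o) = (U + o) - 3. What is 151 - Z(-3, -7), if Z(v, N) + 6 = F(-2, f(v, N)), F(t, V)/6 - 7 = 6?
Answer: 79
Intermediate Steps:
f(U, o) = 3/2 - U/2 - o/2 (f(U, o) = -((U + o) - 3)/2 = -(-3 + U + o)/2 = 3/2 - U/2 - o/2)
F(t, V) = 78 (F(t, V) = 42 + 6*6 = 42 + 36 = 78)
Z(v, N) = 72 (Z(v, N) = -6 + 78 = 72)
151 - Z(-3, -7) = 151 - 1*72 = 151 - 72 = 79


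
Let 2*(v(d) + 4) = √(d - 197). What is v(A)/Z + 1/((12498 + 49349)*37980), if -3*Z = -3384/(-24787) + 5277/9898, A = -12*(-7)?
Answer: 14317893582115997/799011465402420 - 17524409*I*√113/7823611 ≈ 17.919 - 23.811*I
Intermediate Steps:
A = 84
Z = -7823611/35048818 (Z = -(-3384/(-24787) + 5277/9898)/3 = -(-3384*(-1/24787) + 5277*(1/9898))/3 = -(3384/24787 + 5277/9898)/3 = -⅓*23470833/35048818 = -7823611/35048818 ≈ -0.22322)
v(d) = -4 + √(-197 + d)/2 (v(d) = -4 + √(d - 197)/2 = -4 + √(-197 + d)/2)
v(A)/Z + 1/((12498 + 49349)*37980) = (-4 + √(-197 + 84)/2)/(-7823611/35048818) + 1/((12498 + 49349)*37980) = (-4 + √(-113)/2)*(-35048818/7823611) + (1/37980)/61847 = (-4 + (I*√113)/2)*(-35048818/7823611) + (1/61847)*(1/37980) = (-4 + I*√113/2)*(-35048818/7823611) + 1/2348949060 = (140195272/7823611 - 17524409*I*√113/7823611) + 1/2348949060 = 14317893582115997/799011465402420 - 17524409*I*√113/7823611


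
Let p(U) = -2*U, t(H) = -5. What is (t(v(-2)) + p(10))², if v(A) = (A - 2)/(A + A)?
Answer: 625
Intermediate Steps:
v(A) = (-2 + A)/(2*A) (v(A) = (-2 + A)/((2*A)) = (-2 + A)*(1/(2*A)) = (-2 + A)/(2*A))
(t(v(-2)) + p(10))² = (-5 - 2*10)² = (-5 - 20)² = (-25)² = 625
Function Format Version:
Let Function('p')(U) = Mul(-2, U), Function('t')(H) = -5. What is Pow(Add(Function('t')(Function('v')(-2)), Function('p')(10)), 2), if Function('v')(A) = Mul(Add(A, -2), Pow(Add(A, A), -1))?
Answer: 625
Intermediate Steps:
Function('v')(A) = Mul(Rational(1, 2), Pow(A, -1), Add(-2, A)) (Function('v')(A) = Mul(Add(-2, A), Pow(Mul(2, A), -1)) = Mul(Add(-2, A), Mul(Rational(1, 2), Pow(A, -1))) = Mul(Rational(1, 2), Pow(A, -1), Add(-2, A)))
Pow(Add(Function('t')(Function('v')(-2)), Function('p')(10)), 2) = Pow(Add(-5, Mul(-2, 10)), 2) = Pow(Add(-5, -20), 2) = Pow(-25, 2) = 625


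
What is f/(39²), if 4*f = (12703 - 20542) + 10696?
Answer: 2857/6084 ≈ 0.46959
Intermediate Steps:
f = 2857/4 (f = ((12703 - 20542) + 10696)/4 = (-7839 + 10696)/4 = (¼)*2857 = 2857/4 ≈ 714.25)
f/(39²) = 2857/(4*(39²)) = (2857/4)/1521 = (2857/4)*(1/1521) = 2857/6084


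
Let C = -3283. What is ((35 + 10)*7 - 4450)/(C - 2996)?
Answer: 4135/6279 ≈ 0.65854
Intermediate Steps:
((35 + 10)*7 - 4450)/(C - 2996) = ((35 + 10)*7 - 4450)/(-3283 - 2996) = (45*7 - 4450)/(-6279) = (315 - 4450)*(-1/6279) = -4135*(-1/6279) = 4135/6279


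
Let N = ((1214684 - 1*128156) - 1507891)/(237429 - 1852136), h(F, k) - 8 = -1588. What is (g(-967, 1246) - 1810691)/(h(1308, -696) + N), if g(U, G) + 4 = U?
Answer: 2925303313034/2550815697 ≈ 1146.8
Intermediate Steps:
g(U, G) = -4 + U
h(F, k) = -1580 (h(F, k) = 8 - 1588 = -1580)
N = 421363/1614707 (N = ((1214684 - 128156) - 1507891)/(-1614707) = (1086528 - 1507891)*(-1/1614707) = -421363*(-1/1614707) = 421363/1614707 ≈ 0.26095)
(g(-967, 1246) - 1810691)/(h(1308, -696) + N) = ((-4 - 967) - 1810691)/(-1580 + 421363/1614707) = (-971 - 1810691)/(-2550815697/1614707) = -1811662*(-1614707/2550815697) = 2925303313034/2550815697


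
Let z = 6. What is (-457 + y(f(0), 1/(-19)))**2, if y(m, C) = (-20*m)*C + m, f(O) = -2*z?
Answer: 83740801/361 ≈ 2.3197e+5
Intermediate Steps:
f(O) = -12 (f(O) = -2*6 = -12)
y(m, C) = m - 20*C*m (y(m, C) = -20*C*m + m = m - 20*C*m)
(-457 + y(f(0), 1/(-19)))**2 = (-457 - 12*(1 - 20/(-19)))**2 = (-457 - 12*(1 - 20*(-1/19)))**2 = (-457 - 12*(1 + 20/19))**2 = (-457 - 12*39/19)**2 = (-457 - 468/19)**2 = (-9151/19)**2 = 83740801/361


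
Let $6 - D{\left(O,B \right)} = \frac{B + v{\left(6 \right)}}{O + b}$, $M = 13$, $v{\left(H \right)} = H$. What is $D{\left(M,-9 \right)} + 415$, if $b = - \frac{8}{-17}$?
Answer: $\frac{96460}{229} \approx 421.22$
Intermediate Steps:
$b = \frac{8}{17}$ ($b = \left(-8\right) \left(- \frac{1}{17}\right) = \frac{8}{17} \approx 0.47059$)
$D{\left(O,B \right)} = 6 - \frac{6 + B}{\frac{8}{17} + O}$ ($D{\left(O,B \right)} = 6 - \frac{B + 6}{O + \frac{8}{17}} = 6 - \frac{6 + B}{\frac{8}{17} + O}$)
$D{\left(M,-9 \right)} + 415 = \frac{-54 - -153 + 102 \cdot 13}{8 + 17 \cdot 13} + 415 = \frac{-54 + 153 + 1326}{8 + 221} + 415 = \frac{1}{229} \cdot 1425 + 415 = \frac{1425}{229} + 415 = \frac{96460}{229}$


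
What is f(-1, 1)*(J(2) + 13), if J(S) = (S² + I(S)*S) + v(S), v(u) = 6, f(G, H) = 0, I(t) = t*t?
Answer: 0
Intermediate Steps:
I(t) = t²
J(S) = 6 + S² + S³ (J(S) = (S² + S²*S) + 6 = (S² + S³) + 6 = 6 + S² + S³)
f(-1, 1)*(J(2) + 13) = 0*((6 + 2² + 2³) + 13) = 0*((6 + 4 + 8) + 13) = 0*(18 + 13) = 0*31 = 0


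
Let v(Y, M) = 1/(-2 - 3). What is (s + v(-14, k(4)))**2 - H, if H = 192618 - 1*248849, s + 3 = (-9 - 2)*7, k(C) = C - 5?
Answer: 1566576/25 ≈ 62663.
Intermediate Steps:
k(C) = -5 + C
v(Y, M) = -1/5 (v(Y, M) = 1/(-5) = -1/5)
s = -80 (s = -3 + (-9 - 2)*7 = -3 - 11*7 = -3 - 77 = -80)
H = -56231 (H = 192618 - 248849 = -56231)
(s + v(-14, k(4)))**2 - H = (-80 - 1/5)**2 - 1*(-56231) = (-401/5)**2 + 56231 = 160801/25 + 56231 = 1566576/25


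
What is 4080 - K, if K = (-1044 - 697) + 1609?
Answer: 4212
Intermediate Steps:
K = -132 (K = -1741 + 1609 = -132)
4080 - K = 4080 - 1*(-132) = 4080 + 132 = 4212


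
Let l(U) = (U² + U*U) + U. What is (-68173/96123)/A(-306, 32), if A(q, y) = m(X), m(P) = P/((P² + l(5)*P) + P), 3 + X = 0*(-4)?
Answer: -3613169/96123 ≈ -37.589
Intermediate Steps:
X = -3 (X = -3 + 0*(-4) = -3 + 0 = -3)
l(U) = U + 2*U² (l(U) = (U² + U²) + U = 2*U² + U = U + 2*U²)
m(P) = P/(P² + 56*P) (m(P) = P/((P² + (5*(1 + 2*5))*P) + P) = P/((P² + (5*(1 + 10))*P) + P) = P/((P² + (5*11)*P) + P) = P/((P² + 55*P) + P) = P/(P² + 56*P))
A(q, y) = 1/53 (A(q, y) = 1/(56 - 3) = 1/53)
(-68173/96123)/A(-306, 32) = (-68173/96123)/(1/53) = -68173*1/96123*53 = -68173/96123*53 = -3613169/96123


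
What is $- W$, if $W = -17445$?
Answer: $17445$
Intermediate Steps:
$- W = \left(-1\right) \left(-17445\right) = 17445$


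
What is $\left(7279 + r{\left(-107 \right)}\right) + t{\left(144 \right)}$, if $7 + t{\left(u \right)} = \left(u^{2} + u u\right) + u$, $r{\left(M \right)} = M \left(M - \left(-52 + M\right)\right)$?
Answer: $43324$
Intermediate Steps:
$r{\left(M \right)} = 52 M$ ($r{\left(M \right)} = M 52 = 52 M$)
$t{\left(u \right)} = -7 + u + 2 u^{2}$ ($t{\left(u \right)} = -7 + \left(\left(u^{2} + u u\right) + u\right) = -7 + \left(\left(u^{2} + u^{2}\right) + u\right) = -7 + \left(2 u^{2} + u\right) = -7 + \left(u + 2 u^{2}\right) = -7 + u + 2 u^{2}$)
$\left(7279 + r{\left(-107 \right)}\right) + t{\left(144 \right)} = \left(7279 + 52 \left(-107\right)\right) + \left(-7 + 144 + 2 \cdot 144^{2}\right) = \left(7279 - 5564\right) + \left(-7 + 144 + 2 \cdot 20736\right) = 1715 + \left(-7 + 144 + 41472\right) = 1715 + 41609 = 43324$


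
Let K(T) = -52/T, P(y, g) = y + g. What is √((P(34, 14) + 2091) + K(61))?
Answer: √7956047/61 ≈ 46.240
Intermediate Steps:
P(y, g) = g + y
√((P(34, 14) + 2091) + K(61)) = √(((14 + 34) + 2091) - 52/61) = √((48 + 2091) - 52*1/61) = √(2139 - 52/61) = √(130427/61) = √7956047/61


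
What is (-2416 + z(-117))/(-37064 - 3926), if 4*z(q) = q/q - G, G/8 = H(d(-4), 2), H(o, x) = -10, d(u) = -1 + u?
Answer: 9583/163960 ≈ 0.058447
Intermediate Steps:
G = -80 (G = 8*(-10) = -80)
z(q) = 81/4 (z(q) = (q/q - 1*(-80))/4 = (1 + 80)/4 = (1/4)*81 = 81/4)
(-2416 + z(-117))/(-37064 - 3926) = (-2416 + 81/4)/(-37064 - 3926) = -9583/4/(-40990) = -9583/4*(-1/40990) = 9583/163960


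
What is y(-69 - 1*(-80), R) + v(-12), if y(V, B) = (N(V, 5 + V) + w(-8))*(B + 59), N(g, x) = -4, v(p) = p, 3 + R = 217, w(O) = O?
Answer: -3288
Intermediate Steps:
R = 214 (R = -3 + 217 = 214)
y(V, B) = -708 - 12*B (y(V, B) = (-4 - 8)*(B + 59) = -12*(59 + B) = -708 - 12*B)
y(-69 - 1*(-80), R) + v(-12) = (-708 - 12*214) - 12 = (-708 - 2568) - 12 = -3276 - 12 = -3288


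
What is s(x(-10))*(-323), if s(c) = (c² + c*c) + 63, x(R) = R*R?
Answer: -6480349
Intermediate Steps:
x(R) = R²
s(c) = 63 + 2*c² (s(c) = (c² + c²) + 63 = 2*c² + 63 = 63 + 2*c²)
s(x(-10))*(-323) = (63 + 2*((-10)²)²)*(-323) = (63 + 2*100²)*(-323) = (63 + 2*10000)*(-323) = (63 + 20000)*(-323) = 20063*(-323) = -6480349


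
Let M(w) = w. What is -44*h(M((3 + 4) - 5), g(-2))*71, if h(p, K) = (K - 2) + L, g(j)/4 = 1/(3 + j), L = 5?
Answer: -21868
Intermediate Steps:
g(j) = 4/(3 + j)
h(p, K) = 3 + K (h(p, K) = (K - 2) + 5 = (-2 + K) + 5 = 3 + K)
-44*h(M((3 + 4) - 5), g(-2))*71 = -44*(3 + 4/(3 - 2))*71 = -44*(3 + 4/1)*71 = -44*(3 + 4*1)*71 = -44*(3 + 4)*71 = -44*7*71 = -308*71 = -21868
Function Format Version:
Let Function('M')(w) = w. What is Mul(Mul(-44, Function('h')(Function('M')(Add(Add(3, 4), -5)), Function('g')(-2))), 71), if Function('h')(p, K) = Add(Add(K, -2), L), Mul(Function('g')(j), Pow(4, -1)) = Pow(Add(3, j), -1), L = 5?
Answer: -21868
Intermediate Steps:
Function('g')(j) = Mul(4, Pow(Add(3, j), -1))
Function('h')(p, K) = Add(3, K) (Function('h')(p, K) = Add(Add(K, -2), 5) = Add(Add(-2, K), 5) = Add(3, K))
Mul(Mul(-44, Function('h')(Function('M')(Add(Add(3, 4), -5)), Function('g')(-2))), 71) = Mul(Mul(-44, Add(3, Mul(4, Pow(Add(3, -2), -1)))), 71) = Mul(Mul(-44, Add(3, Mul(4, Pow(1, -1)))), 71) = Mul(Mul(-44, Add(3, Mul(4, 1))), 71) = Mul(Mul(-44, Add(3, 4)), 71) = Mul(Mul(-44, 7), 71) = Mul(-308, 71) = -21868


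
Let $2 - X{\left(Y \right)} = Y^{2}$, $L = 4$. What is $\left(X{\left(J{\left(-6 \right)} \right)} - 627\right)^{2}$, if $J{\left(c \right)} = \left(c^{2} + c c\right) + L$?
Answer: $40972801$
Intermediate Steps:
$J{\left(c \right)} = 4 + 2 c^{2}$ ($J{\left(c \right)} = \left(c^{2} + c c\right) + 4 = \left(c^{2} + c^{2}\right) + 4 = 2 c^{2} + 4 = 4 + 2 c^{2}$)
$X{\left(Y \right)} = 2 - Y^{2}$
$\left(X{\left(J{\left(-6 \right)} \right)} - 627\right)^{2} = \left(\left(2 - \left(4 + 2 \left(-6\right)^{2}\right)^{2}\right) - 627\right)^{2} = \left(\left(2 - \left(4 + 2 \cdot 36\right)^{2}\right) - 627\right)^{2} = \left(\left(2 - \left(4 + 72\right)^{2}\right) - 627\right)^{2} = \left(\left(2 - 76^{2}\right) - 627\right)^{2} = \left(\left(2 - 5776\right) - 627\right)^{2} = \left(-5774 - 627\right)^{2} = \left(-6401\right)^{2} = 40972801$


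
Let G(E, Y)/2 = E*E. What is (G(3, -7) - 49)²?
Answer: 961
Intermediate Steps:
G(E, Y) = 2*E² (G(E, Y) = 2*(E*E) = 2*E²)
(G(3, -7) - 49)² = (2*3² - 49)² = (2*9 - 49)² = (18 - 49)² = (-31)² = 961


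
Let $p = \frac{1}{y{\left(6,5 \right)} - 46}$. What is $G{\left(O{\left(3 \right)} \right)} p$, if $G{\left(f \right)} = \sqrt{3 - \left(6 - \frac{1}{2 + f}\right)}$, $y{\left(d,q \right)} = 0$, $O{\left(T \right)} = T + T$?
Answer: $- \frac{i \sqrt{46}}{184} \approx - 0.03686 i$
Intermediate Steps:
$O{\left(T \right)} = 2 T$
$G{\left(f \right)} = \sqrt{-3 + \frac{1}{2 + f}}$ ($G{\left(f \right)} = \sqrt{3 - \left(6 - \frac{1}{2 + f}\right)} = \sqrt{-3 + \frac{1}{2 + f}}$)
$p = - \frac{1}{46}$ ($p = \frac{1}{0 - 46} = \frac{1}{-46} = - \frac{1}{46} \approx -0.021739$)
$G{\left(O{\left(3 \right)} \right)} p = \sqrt{\frac{-5 - 3 \cdot 2 \cdot 3}{2 + 2 \cdot 3}} \left(- \frac{1}{46}\right) = \sqrt{\frac{-5 - 18}{2 + 6}} \left(- \frac{1}{46}\right) = \sqrt{\frac{-5 - 18}{8}} \left(- \frac{1}{46}\right) = \sqrt{\frac{1}{8} \left(-23\right)} \left(- \frac{1}{46}\right) = \sqrt{- \frac{23}{8}} \left(- \frac{1}{46}\right) = \frac{i \sqrt{46}}{4} \left(- \frac{1}{46}\right) = - \frac{i \sqrt{46}}{184}$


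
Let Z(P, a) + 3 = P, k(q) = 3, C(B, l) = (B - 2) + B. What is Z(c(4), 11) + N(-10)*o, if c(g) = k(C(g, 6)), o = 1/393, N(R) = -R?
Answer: 10/393 ≈ 0.025445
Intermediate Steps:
o = 1/393 ≈ 0.0025445
C(B, l) = -2 + 2*B (C(B, l) = (-2 + B) + B = -2 + 2*B)
c(g) = 3
Z(P, a) = -3 + P
Z(c(4), 11) + N(-10)*o = (-3 + 3) - 1*(-10)*(1/393) = 0 + 10*(1/393) = 0 + 10/393 = 10/393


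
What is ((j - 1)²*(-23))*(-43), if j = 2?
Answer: 989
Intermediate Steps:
((j - 1)²*(-23))*(-43) = ((2 - 1)²*(-23))*(-43) = (1²*(-23))*(-43) = (1*(-23))*(-43) = -23*(-43) = 989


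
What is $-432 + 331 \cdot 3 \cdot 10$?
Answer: $9498$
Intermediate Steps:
$-432 + 331 \cdot 3 \cdot 10 = -432 + 331 \cdot 30 = -432 + 9930 = 9498$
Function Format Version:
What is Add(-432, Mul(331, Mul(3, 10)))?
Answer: 9498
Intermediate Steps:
Add(-432, Mul(331, Mul(3, 10))) = Add(-432, Mul(331, 30)) = Add(-432, 9930) = 9498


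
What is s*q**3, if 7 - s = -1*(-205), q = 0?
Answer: 0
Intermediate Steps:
s = -198 (s = 7 - (-1)*(-205) = 7 - 1*205 = 7 - 205 = -198)
s*q**3 = -198*0**3 = -198*0 = 0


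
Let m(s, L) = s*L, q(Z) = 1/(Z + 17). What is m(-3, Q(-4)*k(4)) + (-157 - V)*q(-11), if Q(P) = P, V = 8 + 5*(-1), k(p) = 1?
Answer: -44/3 ≈ -14.667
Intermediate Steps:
q(Z) = 1/(17 + Z)
V = 3 (V = 8 - 5 = 3)
m(s, L) = L*s
m(-3, Q(-4)*k(4)) + (-157 - V)*q(-11) = -4*1*(-3) + (-157 - 1*3)/(17 - 11) = -4*(-3) + (-157 - 3)/6 = 12 - 160*⅙ = 12 - 80/3 = -44/3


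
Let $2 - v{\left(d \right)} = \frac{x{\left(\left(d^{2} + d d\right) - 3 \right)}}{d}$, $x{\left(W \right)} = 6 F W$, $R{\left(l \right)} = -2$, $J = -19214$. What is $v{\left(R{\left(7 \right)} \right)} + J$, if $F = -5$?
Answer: $-19287$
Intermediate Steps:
$x{\left(W \right)} = - 30 W$ ($x{\left(W \right)} = 6 \left(-5\right) W = - 30 W$)
$v{\left(d \right)} = 2 - \frac{90 - 60 d^{2}}{d}$ ($v{\left(d \right)} = 2 - \frac{\left(-30\right) \left(\left(d^{2} + d d\right) - 3\right)}{d} = 2 - \frac{\left(-30\right) \left(\left(d^{2} + d^{2}\right) - 3\right)}{d} = 2 - \frac{\left(-30\right) \left(2 d^{2} - 3\right)}{d} = 2 - \frac{\left(-30\right) \left(-3 + 2 d^{2}\right)}{d} = 2 - \frac{90 - 60 d^{2}}{d}$)
$v{\left(R{\left(7 \right)} \right)} + J = \left(2 - \frac{90}{-2} + 60 \left(-2\right)\right) - 19214 = \left(2 - -45 - 120\right) - 19214 = \left(2 + 45 - 120\right) - 19214 = -73 - 19214 = -19287$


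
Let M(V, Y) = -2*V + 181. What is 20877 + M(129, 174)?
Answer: 20800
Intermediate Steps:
M(V, Y) = 181 - 2*V
20877 + M(129, 174) = 20877 + (181 - 2*129) = 20877 + (181 - 258) = 20877 - 77 = 20800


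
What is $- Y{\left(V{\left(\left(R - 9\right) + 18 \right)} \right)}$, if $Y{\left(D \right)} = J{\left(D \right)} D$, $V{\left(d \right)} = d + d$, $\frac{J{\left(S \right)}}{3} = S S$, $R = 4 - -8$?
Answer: $-222264$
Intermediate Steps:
$R = 12$ ($R = 4 + 8 = 12$)
$J{\left(S \right)} = 3 S^{2}$ ($J{\left(S \right)} = 3 S S = 3 S^{2}$)
$V{\left(d \right)} = 2 d$
$Y{\left(D \right)} = 3 D^{3}$ ($Y{\left(D \right)} = 3 D^{2} D = 3 D^{3}$)
$- Y{\left(V{\left(\left(R - 9\right) + 18 \right)} \right)} = - 3 \left(2 \left(\left(12 - 9\right) + 18\right)\right)^{3} = - 3 \left(2 \left(3 + 18\right)\right)^{3} = - 3 \left(2 \cdot 21\right)^{3} = - 3 \cdot 42^{3} = - 3 \cdot 74088 = \left(-1\right) 222264 = -222264$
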